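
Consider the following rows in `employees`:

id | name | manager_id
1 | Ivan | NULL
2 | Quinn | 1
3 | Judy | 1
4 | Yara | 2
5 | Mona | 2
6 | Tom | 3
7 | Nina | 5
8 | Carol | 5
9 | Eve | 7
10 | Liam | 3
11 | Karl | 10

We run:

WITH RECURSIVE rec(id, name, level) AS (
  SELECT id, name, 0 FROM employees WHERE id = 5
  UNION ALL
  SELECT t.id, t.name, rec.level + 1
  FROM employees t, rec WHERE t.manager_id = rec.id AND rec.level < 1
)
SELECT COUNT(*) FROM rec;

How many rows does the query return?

3

Base: id=5 (Mona) at level 0.
Iteration 1: rows with manager_id in {5} -> Nina (id 7, level 1), Carol (id 8, level 1).
Iteration 2: level < 1 fails for all current rows; recursion stops.
Total rows emitted: 3.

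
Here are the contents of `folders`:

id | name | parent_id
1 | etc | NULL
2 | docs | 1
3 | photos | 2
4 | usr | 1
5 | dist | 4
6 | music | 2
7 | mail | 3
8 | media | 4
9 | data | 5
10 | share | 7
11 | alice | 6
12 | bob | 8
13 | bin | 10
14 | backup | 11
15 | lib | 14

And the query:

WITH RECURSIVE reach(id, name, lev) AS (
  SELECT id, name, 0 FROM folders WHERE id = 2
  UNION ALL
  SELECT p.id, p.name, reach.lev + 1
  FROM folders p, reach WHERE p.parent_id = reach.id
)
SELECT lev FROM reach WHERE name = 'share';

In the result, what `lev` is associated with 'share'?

3

Base: id=2 (docs) at lev 0.
Iteration 1: rows with parent_id in {2} -> photos (id 3, lev 1), music (id 6, lev 1).
Iteration 2: rows with parent_id in {3,6} -> mail (id 7, lev 2), alice (id 11, lev 2).
Iteration 3: rows with parent_id in {7,11} -> share (id 10, lev 3), backup (id 14, lev 3).
Iteration 4: rows with parent_id in {10,14} -> bin (id 13, lev 4), lib (id 15, lev 4).
Iteration 5: no rows with parent_id in {13,15}; recursion stops.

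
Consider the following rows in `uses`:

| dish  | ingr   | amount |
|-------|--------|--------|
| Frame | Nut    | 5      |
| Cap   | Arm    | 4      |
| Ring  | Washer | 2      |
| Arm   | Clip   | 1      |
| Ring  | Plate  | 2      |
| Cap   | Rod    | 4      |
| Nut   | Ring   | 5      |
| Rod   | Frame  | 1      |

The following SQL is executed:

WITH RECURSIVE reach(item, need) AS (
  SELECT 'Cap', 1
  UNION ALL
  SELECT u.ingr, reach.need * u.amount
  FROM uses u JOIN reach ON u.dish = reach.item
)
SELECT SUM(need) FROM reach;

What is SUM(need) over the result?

537

Base: (Cap, need=1).
Iteration 1: components of {Cap} -> Arm = 1*4 = 4, Rod = 1*4 = 4.
Iteration 2: components of {Arm,Rod} -> Clip = 4*1 = 4, Frame = 4*1 = 4.
Iteration 3: components of {Clip,Frame} -> Nut = 4*5 = 20.
Iteration 4: components of {Nut} -> Ring = 20*5 = 100.
Iteration 5: components of {Ring} -> Plate = 100*2 = 200, Washer = 100*2 = 200.
Iteration 6: no further components; recursion stops.
SUM(need) = 1 + 4 + 4 + 4 + 4 + 20 + 100 + 200 + 200 = 537.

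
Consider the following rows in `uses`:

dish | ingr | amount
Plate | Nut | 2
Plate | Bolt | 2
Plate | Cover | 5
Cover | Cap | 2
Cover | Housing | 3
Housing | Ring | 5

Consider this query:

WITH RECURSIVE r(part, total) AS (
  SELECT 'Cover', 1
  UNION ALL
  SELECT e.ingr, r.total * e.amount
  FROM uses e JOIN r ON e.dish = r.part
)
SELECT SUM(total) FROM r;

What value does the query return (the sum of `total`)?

21

Base: (Cover, total=1).
Iteration 1: components of {Cover} -> Cap = 1*2 = 2, Housing = 1*3 = 3.
Iteration 2: components of {Cap,Housing} -> Ring = 3*5 = 15.
Iteration 3: no further components; recursion stops.
SUM(total) = 1 + 2 + 3 + 15 = 21.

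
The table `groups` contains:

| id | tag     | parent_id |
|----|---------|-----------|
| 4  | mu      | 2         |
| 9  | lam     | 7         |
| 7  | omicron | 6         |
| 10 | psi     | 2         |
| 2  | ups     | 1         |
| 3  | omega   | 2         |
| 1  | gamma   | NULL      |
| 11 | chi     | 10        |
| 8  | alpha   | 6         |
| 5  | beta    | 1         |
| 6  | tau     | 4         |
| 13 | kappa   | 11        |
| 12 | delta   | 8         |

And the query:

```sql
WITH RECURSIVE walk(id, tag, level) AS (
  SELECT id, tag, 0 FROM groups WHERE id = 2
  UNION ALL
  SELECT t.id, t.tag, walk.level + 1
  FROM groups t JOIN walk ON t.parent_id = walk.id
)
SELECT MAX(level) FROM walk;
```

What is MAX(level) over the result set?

4

Base: id=2 (ups) at level 0.
Iteration 1: rows with parent_id in {2} -> omega (id 3, level 1), mu (id 4, level 1), psi (id 10, level 1).
Iteration 2: rows with parent_id in {3,4,10} -> tau (id 6, level 2), chi (id 11, level 2).
Iteration 3: rows with parent_id in {6,11} -> omicron (id 7, level 3), alpha (id 8, level 3), kappa (id 13, level 3).
Iteration 4: rows with parent_id in {7,8,13} -> lam (id 9, level 4), delta (id 12, level 4).
Iteration 5: no rows with parent_id in {9,12}; recursion stops.
level values: 0, 1, 1, 1, 2, 2, 3, 3, 3, 4, 4; the maximum is 4.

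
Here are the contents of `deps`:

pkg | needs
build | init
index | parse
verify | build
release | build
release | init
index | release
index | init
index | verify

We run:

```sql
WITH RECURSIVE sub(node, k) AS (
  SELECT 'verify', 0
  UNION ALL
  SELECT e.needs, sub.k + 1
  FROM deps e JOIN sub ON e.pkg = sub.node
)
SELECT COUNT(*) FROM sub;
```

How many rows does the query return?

Base: (verify, k=0).
Iteration 1: edges from {verify} -> (build, k=1).
Iteration 2: edges from {build} -> (init, k=2).
Iteration 3: no outgoing edges from {init}; recursion stops.
Total rows emitted: 3.

3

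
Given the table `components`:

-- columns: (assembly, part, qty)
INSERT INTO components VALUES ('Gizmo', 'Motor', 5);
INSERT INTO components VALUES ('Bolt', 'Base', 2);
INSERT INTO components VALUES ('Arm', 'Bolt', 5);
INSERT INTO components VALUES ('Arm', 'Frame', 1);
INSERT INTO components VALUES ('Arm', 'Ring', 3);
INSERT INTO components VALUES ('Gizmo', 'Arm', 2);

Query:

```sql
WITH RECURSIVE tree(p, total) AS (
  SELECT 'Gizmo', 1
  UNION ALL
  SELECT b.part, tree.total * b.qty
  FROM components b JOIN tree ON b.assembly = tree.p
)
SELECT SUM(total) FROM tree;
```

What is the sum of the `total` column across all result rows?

46

Base: (Gizmo, total=1).
Iteration 1: components of {Gizmo} -> Arm = 1*2 = 2, Motor = 1*5 = 5.
Iteration 2: components of {Arm,Motor} -> Bolt = 2*5 = 10, Frame = 2*1 = 2, Ring = 2*3 = 6.
Iteration 3: components of {Bolt,Frame,Ring} -> Base = 10*2 = 20.
Iteration 4: no further components; recursion stops.
SUM(total) = 1 + 2 + 5 + 10 + 6 + 2 + 20 = 46.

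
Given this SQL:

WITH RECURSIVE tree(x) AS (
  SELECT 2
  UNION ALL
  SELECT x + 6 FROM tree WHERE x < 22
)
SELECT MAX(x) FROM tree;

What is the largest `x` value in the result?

Base: x=2.
Iteration 1: 2 < 22 holds -> x = 2 + 6 = 8.
Iteration 2: 8 < 22 holds -> x = 8 + 6 = 14.
Iteration 3: 14 < 22 holds -> x = 14 + 6 = 20.
Iteration 4: 20 < 22 holds -> x = 20 + 6 = 26.
Iteration 5: 26 < 22 fails; recursion stops.
x values: 2, 8, 14, 20, 26; the maximum is 26.

26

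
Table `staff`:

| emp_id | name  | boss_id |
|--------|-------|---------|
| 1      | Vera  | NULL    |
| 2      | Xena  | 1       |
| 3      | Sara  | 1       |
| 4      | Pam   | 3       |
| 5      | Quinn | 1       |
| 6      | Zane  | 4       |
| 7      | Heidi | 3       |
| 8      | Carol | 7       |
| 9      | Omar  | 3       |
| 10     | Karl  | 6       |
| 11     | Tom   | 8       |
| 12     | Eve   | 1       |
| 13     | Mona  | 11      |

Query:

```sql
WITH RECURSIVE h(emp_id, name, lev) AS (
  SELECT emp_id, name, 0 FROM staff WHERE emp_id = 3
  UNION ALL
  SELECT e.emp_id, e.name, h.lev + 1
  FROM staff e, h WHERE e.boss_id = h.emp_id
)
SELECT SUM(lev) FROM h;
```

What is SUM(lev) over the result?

17

Base: emp_id=3 (Sara) at lev 0.
Iteration 1: rows with boss_id in {3} -> Pam (id 4, lev 1), Heidi (id 7, lev 1), Omar (id 9, lev 1).
Iteration 2: rows with boss_id in {4,7,9} -> Zane (id 6, lev 2), Carol (id 8, lev 2).
Iteration 3: rows with boss_id in {6,8} -> Karl (id 10, lev 3), Tom (id 11, lev 3).
Iteration 4: rows with boss_id in {10,11} -> Mona (id 13, lev 4).
Iteration 5: no rows with boss_id in {13}; recursion stops.
SUM(lev) = 0 + 1 + 1 + 1 + 2 + 2 + 3 + 3 + 4 = 17.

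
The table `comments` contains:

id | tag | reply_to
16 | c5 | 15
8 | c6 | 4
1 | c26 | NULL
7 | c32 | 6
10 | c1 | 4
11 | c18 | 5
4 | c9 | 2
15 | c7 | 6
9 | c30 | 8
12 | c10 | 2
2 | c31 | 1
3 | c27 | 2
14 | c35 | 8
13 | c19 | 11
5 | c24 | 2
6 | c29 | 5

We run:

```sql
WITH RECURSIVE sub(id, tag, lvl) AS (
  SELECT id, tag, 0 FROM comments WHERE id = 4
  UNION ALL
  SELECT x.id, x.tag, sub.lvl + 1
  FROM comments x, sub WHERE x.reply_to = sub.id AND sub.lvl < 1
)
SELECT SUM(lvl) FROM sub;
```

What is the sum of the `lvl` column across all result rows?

Base: id=4 (c9) at lvl 0.
Iteration 1: rows with reply_to in {4} -> c6 (id 8, lvl 1), c1 (id 10, lvl 1).
Iteration 2: lvl < 1 fails for all current rows; recursion stops.
SUM(lvl) = 0 + 1 + 1 = 2.

2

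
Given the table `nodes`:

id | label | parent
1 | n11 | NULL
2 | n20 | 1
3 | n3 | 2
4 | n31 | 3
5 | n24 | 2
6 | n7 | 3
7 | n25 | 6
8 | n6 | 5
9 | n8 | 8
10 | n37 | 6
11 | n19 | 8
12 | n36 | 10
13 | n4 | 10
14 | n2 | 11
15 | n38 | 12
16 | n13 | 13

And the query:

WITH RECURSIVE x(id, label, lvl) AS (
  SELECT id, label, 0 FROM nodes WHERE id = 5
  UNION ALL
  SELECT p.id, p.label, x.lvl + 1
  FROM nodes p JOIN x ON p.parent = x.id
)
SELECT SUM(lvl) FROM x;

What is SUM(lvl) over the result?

8

Base: id=5 (n24) at lvl 0.
Iteration 1: rows with parent in {5} -> n6 (id 8, lvl 1).
Iteration 2: rows with parent in {8} -> n8 (id 9, lvl 2), n19 (id 11, lvl 2).
Iteration 3: rows with parent in {9,11} -> n2 (id 14, lvl 3).
Iteration 4: no rows with parent in {14}; recursion stops.
SUM(lvl) = 0 + 1 + 2 + 2 + 3 = 8.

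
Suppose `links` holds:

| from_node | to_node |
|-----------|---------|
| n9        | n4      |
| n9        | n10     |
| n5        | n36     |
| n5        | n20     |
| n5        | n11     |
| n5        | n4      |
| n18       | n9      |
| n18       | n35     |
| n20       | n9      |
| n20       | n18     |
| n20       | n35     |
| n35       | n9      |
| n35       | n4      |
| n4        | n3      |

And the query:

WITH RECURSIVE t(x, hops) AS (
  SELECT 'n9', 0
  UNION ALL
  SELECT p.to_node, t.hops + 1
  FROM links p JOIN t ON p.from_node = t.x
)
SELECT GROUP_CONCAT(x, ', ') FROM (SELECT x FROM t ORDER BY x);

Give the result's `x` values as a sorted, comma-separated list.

Base: (n9, hops=0).
Iteration 1: edges from {n9} -> (n10, hops=1), (n4, hops=1).
Iteration 2: edges from {n10,n4} -> (n3, hops=2).
Iteration 3: no outgoing edges from {n3}; recursion stops.

n10, n3, n4, n9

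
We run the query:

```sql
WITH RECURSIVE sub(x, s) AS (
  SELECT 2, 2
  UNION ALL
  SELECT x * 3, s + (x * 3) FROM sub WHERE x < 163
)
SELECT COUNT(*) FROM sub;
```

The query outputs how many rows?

Base: x=2, s=2.
Iteration 1: 2 < 163 holds -> x = 2 * 3 = 6, s = 2 + 6 = 8.
Iteration 2: 6 < 163 holds -> x = 6 * 3 = 18, s = 8 + 18 = 26.
Iteration 3: 18 < 163 holds -> x = 18 * 3 = 54, s = 26 + 54 = 80.
Iteration 4: 54 < 163 holds -> x = 54 * 3 = 162, s = 80 + 162 = 242.
Iteration 5: 162 < 163 holds -> x = 162 * 3 = 486, s = 242 + 486 = 728.
Iteration 6: 486 < 163 fails; recursion stops.
Total rows emitted: 6.

6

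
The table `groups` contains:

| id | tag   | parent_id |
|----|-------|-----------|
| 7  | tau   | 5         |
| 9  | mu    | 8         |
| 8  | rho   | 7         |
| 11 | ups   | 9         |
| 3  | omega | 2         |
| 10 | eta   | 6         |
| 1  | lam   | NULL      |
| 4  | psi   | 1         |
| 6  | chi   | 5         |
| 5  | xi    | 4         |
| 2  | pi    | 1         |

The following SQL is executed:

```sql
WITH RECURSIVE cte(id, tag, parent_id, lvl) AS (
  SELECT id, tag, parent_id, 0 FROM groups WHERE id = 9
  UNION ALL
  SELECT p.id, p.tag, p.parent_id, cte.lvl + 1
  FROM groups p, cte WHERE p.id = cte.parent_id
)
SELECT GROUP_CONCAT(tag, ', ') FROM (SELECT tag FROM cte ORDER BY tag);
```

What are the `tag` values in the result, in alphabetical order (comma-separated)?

lam, mu, psi, rho, tau, xi

Base: id=9 (mu), parent_id=8, lvl 0.
Iteration 1: join on id=8 -> rho (id 8, parent_id=7, lvl 1).
Iteration 2: join on id=7 -> tau (id 7, parent_id=5, lvl 2).
Iteration 3: join on id=5 -> xi (id 5, parent_id=4, lvl 3).
Iteration 4: join on id=4 -> psi (id 4, parent_id=1, lvl 4).
Iteration 5: join on id=1 -> lam (id 1, parent_id=NULL, lvl 5).
Iteration 6: parent_id is NULL; no match; recursion stops.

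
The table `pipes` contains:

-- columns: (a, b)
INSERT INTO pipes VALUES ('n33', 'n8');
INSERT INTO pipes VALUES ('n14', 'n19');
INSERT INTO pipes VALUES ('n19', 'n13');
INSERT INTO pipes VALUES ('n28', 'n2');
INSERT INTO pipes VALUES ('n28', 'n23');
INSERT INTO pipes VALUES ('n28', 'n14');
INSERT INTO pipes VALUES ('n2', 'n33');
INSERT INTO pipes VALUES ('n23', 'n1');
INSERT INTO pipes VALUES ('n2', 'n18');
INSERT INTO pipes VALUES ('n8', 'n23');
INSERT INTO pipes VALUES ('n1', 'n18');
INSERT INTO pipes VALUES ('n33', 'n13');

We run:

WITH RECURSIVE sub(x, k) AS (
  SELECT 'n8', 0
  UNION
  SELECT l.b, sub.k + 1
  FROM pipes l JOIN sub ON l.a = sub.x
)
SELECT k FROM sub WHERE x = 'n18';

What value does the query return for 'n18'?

3

Base: (n8, k=0).
Iteration 1: edges from {n8} -> (n23, k=1).
Iteration 2: edges from {n23} -> (n1, k=2).
Iteration 3: edges from {n1} -> (n18, k=3).
Iteration 4: no outgoing edges from {n18}; recursion stops.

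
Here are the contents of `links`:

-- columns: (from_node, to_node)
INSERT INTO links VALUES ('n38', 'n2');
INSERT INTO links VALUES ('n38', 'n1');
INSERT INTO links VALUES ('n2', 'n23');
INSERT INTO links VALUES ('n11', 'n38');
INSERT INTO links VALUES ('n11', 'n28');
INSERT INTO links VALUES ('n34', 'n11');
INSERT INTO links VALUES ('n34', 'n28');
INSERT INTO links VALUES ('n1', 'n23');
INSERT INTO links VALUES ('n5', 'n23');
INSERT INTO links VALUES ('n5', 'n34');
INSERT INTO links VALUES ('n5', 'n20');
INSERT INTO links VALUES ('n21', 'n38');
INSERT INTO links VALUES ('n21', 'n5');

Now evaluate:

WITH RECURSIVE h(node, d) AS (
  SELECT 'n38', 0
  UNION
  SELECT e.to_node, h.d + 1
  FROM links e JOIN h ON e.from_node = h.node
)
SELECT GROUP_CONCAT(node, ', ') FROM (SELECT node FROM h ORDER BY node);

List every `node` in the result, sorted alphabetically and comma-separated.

Base: (n38, d=0).
Iteration 1: edges from {n38} -> (n1, d=1), (n2, d=1).
Iteration 2: edges from {n1,n2} -> (n23, d=2). [UNION drops 1 duplicate row(s)]
Iteration 3: no outgoing edges from {n23}; recursion stops.

n1, n2, n23, n38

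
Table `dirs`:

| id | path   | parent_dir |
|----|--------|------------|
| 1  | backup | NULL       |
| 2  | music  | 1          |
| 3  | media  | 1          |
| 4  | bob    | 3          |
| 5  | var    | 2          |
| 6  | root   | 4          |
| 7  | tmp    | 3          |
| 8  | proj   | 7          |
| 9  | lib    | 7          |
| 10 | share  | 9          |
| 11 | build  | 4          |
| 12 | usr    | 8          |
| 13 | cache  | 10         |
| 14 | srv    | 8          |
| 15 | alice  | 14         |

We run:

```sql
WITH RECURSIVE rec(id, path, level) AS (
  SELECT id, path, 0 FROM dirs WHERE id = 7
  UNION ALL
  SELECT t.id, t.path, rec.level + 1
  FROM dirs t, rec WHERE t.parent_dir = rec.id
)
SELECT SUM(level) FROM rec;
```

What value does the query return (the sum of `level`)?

14

Base: id=7 (tmp) at level 0.
Iteration 1: rows with parent_dir in {7} -> proj (id 8, level 1), lib (id 9, level 1).
Iteration 2: rows with parent_dir in {8,9} -> share (id 10, level 2), usr (id 12, level 2), srv (id 14, level 2).
Iteration 3: rows with parent_dir in {10,12,14} -> cache (id 13, level 3), alice (id 15, level 3).
Iteration 4: no rows with parent_dir in {13,15}; recursion stops.
SUM(level) = 0 + 1 + 1 + 2 + 2 + 2 + 3 + 3 = 14.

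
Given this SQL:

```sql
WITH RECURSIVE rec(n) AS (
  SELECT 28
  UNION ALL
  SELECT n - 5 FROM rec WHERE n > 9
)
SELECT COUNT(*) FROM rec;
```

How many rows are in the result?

Base: n=28.
Iteration 1: 28 > 9 holds -> n = 28 - 5 = 23.
Iteration 2: 23 > 9 holds -> n = 23 - 5 = 18.
Iteration 3: 18 > 9 holds -> n = 18 - 5 = 13.
Iteration 4: 13 > 9 holds -> n = 13 - 5 = 8.
Iteration 5: 8 > 9 fails; recursion stops.
Total rows emitted: 5.

5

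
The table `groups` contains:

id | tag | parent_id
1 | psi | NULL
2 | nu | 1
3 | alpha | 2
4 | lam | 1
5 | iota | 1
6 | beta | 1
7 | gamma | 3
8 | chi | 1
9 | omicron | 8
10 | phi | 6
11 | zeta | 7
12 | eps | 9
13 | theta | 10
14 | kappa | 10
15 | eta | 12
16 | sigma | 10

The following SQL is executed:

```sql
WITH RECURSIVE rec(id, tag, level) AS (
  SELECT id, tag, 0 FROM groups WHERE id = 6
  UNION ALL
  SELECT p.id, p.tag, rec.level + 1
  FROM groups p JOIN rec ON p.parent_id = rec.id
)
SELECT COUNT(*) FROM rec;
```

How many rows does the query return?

5

Base: id=6 (beta) at level 0.
Iteration 1: rows with parent_id in {6} -> phi (id 10, level 1).
Iteration 2: rows with parent_id in {10} -> theta (id 13, level 2), kappa (id 14, level 2), sigma (id 16, level 2).
Iteration 3: no rows with parent_id in {13,14,16}; recursion stops.
Total rows emitted: 5.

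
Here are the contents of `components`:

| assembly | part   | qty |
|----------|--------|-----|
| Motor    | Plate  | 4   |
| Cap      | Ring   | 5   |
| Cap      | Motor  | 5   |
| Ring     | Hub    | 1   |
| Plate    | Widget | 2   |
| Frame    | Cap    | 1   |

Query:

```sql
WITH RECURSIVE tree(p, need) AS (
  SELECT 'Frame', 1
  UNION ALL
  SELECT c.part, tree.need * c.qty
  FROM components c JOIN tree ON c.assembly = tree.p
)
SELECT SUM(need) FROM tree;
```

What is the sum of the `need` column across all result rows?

Base: (Frame, need=1).
Iteration 1: components of {Frame} -> Cap = 1*1 = 1.
Iteration 2: components of {Cap} -> Motor = 1*5 = 5, Ring = 1*5 = 5.
Iteration 3: components of {Motor,Ring} -> Hub = 5*1 = 5, Plate = 5*4 = 20.
Iteration 4: components of {Hub,Plate} -> Widget = 20*2 = 40.
Iteration 5: no further components; recursion stops.
SUM(need) = 1 + 1 + 5 + 5 + 20 + 5 + 40 = 77.

77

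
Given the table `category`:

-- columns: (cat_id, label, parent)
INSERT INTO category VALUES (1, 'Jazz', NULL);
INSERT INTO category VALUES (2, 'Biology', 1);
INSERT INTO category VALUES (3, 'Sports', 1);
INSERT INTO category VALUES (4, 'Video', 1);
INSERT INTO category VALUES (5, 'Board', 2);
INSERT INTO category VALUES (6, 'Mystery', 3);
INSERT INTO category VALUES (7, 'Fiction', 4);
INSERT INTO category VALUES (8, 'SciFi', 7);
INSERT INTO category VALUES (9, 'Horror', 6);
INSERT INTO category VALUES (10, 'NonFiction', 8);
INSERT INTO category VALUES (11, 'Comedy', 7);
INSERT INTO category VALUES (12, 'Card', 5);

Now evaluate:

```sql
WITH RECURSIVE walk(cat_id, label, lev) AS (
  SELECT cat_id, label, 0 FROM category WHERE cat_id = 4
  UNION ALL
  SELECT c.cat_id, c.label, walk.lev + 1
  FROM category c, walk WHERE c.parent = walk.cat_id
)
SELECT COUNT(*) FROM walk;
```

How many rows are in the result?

Base: cat_id=4 (Video) at lev 0.
Iteration 1: rows with parent in {4} -> Fiction (id 7, lev 1).
Iteration 2: rows with parent in {7} -> SciFi (id 8, lev 2), Comedy (id 11, lev 2).
Iteration 3: rows with parent in {8,11} -> NonFiction (id 10, lev 3).
Iteration 4: no rows with parent in {10}; recursion stops.
Total rows emitted: 5.

5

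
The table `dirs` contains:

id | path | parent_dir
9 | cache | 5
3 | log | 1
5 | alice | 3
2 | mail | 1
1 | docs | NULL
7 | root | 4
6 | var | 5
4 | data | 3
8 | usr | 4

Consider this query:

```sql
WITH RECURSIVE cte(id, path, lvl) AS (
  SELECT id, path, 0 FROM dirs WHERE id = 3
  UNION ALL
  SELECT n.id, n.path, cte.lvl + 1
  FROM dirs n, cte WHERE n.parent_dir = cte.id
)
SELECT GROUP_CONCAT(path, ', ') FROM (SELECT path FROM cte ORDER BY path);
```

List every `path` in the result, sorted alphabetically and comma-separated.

Base: id=3 (log) at lvl 0.
Iteration 1: rows with parent_dir in {3} -> data (id 4, lvl 1), alice (id 5, lvl 1).
Iteration 2: rows with parent_dir in {4,5} -> var (id 6, lvl 2), root (id 7, lvl 2), usr (id 8, lvl 2), cache (id 9, lvl 2).
Iteration 3: no rows with parent_dir in {6,7,8,9}; recursion stops.

alice, cache, data, log, root, usr, var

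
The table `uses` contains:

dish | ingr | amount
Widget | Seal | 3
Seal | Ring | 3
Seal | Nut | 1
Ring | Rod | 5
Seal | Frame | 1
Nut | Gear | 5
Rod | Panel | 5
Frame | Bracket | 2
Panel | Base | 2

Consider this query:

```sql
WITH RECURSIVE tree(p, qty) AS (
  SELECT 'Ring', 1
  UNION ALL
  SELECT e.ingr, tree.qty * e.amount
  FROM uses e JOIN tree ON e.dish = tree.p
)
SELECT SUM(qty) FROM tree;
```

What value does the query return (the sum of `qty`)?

81

Base: (Ring, qty=1).
Iteration 1: components of {Ring} -> Rod = 1*5 = 5.
Iteration 2: components of {Rod} -> Panel = 5*5 = 25.
Iteration 3: components of {Panel} -> Base = 25*2 = 50.
Iteration 4: no further components; recursion stops.
SUM(qty) = 1 + 5 + 25 + 50 = 81.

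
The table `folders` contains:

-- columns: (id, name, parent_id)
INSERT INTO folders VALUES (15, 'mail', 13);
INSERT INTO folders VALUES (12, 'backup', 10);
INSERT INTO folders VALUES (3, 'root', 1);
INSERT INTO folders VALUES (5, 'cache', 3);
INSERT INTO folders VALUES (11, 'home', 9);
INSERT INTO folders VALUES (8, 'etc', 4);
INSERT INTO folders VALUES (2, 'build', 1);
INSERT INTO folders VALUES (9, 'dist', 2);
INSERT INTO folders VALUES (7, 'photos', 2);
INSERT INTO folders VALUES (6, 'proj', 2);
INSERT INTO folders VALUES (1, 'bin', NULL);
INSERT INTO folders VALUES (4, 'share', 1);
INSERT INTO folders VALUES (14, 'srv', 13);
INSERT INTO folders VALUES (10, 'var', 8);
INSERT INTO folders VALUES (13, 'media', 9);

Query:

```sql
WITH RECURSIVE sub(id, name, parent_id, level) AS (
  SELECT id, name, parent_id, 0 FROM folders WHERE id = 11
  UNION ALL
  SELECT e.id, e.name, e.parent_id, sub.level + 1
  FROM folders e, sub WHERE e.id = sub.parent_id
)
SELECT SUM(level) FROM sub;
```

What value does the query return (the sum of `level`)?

6

Base: id=11 (home), parent_id=9, level 0.
Iteration 1: join on id=9 -> dist (id 9, parent_id=2, level 1).
Iteration 2: join on id=2 -> build (id 2, parent_id=1, level 2).
Iteration 3: join on id=1 -> bin (id 1, parent_id=NULL, level 3).
Iteration 4: parent_id is NULL; no match; recursion stops.
SUM(level) = 0 + 1 + 2 + 3 = 6.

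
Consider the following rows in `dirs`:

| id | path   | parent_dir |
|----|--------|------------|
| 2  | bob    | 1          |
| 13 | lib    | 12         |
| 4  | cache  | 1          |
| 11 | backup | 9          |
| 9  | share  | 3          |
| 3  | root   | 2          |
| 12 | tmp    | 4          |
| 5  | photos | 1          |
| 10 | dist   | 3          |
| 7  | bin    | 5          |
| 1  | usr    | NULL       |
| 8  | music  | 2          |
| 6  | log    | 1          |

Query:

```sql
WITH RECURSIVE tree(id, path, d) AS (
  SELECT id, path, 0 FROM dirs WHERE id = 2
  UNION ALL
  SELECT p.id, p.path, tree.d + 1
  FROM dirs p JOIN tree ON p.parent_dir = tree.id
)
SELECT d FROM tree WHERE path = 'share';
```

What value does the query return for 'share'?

2

Base: id=2 (bob) at d 0.
Iteration 1: rows with parent_dir in {2} -> root (id 3, d 1), music (id 8, d 1).
Iteration 2: rows with parent_dir in {3,8} -> share (id 9, d 2), dist (id 10, d 2).
Iteration 3: rows with parent_dir in {9,10} -> backup (id 11, d 3).
Iteration 4: no rows with parent_dir in {11}; recursion stops.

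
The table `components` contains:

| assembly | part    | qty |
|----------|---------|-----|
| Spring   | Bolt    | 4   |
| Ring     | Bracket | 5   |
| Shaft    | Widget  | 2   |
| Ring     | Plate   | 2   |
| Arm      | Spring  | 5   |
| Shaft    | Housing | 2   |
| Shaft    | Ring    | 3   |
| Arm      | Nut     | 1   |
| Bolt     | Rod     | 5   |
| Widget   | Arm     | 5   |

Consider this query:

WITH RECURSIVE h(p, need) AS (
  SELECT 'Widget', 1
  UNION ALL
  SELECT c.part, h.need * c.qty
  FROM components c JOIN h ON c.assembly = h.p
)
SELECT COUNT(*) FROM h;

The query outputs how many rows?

Base: (Widget, need=1).
Iteration 1: components of {Widget} -> Arm = 1*5 = 5.
Iteration 2: components of {Arm} -> Nut = 5*1 = 5, Spring = 5*5 = 25.
Iteration 3: components of {Nut,Spring} -> Bolt = 25*4 = 100.
Iteration 4: components of {Bolt} -> Rod = 100*5 = 500.
Iteration 5: no further components; recursion stops.
Total rows emitted: 6.

6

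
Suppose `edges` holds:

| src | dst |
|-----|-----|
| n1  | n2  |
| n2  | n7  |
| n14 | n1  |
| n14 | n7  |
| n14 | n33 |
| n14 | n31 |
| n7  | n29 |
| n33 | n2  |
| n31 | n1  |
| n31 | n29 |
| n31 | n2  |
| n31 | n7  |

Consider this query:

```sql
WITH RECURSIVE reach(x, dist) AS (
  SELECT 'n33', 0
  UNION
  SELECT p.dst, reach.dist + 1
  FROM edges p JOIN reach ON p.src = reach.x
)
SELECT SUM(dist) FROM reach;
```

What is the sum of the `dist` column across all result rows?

6

Base: (n33, dist=0).
Iteration 1: edges from {n33} -> (n2, dist=1).
Iteration 2: edges from {n2} -> (n7, dist=2).
Iteration 3: edges from {n7} -> (n29, dist=3).
Iteration 4: no outgoing edges from {n29}; recursion stops.
SUM(dist) = 0 + 1 + 2 + 3 = 6.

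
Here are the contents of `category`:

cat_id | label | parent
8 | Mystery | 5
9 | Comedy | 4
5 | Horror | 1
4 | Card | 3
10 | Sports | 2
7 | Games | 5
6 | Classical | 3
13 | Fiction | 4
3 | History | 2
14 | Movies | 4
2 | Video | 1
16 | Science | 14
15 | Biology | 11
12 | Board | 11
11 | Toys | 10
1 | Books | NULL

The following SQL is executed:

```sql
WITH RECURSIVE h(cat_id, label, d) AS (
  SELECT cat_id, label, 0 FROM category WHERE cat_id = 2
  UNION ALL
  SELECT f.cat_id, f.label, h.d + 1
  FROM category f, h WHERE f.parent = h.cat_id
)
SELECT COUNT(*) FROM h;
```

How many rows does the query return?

12

Base: cat_id=2 (Video) at d 0.
Iteration 1: rows with parent in {2} -> History (id 3, d 1), Sports (id 10, d 1).
Iteration 2: rows with parent in {3,10} -> Card (id 4, d 2), Classical (id 6, d 2), Toys (id 11, d 2).
Iteration 3: rows with parent in {4,6,11} -> Comedy (id 9, d 3), Board (id 12, d 3), Fiction (id 13, d 3), Movies (id 14, d 3), Biology (id 15, d 3).
Iteration 4: rows with parent in {9,12,13,14,15} -> Science (id 16, d 4).
Iteration 5: no rows with parent in {16}; recursion stops.
Total rows emitted: 12.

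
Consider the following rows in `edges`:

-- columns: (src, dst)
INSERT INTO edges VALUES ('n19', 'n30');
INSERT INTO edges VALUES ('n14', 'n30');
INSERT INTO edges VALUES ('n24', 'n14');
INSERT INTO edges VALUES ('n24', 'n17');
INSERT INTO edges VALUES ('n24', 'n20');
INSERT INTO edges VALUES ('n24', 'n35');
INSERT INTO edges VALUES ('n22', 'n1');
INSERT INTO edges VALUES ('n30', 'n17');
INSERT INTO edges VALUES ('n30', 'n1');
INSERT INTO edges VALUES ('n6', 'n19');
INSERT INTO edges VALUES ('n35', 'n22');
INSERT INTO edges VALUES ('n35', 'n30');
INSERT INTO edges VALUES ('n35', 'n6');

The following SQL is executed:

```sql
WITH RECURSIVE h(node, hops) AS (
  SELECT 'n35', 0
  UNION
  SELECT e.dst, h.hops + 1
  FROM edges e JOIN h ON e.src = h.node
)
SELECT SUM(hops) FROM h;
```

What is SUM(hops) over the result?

Base: (n35, hops=0).
Iteration 1: edges from {n35} -> (n22, hops=1), (n30, hops=1), (n6, hops=1).
Iteration 2: edges from {n22,n30,n6} -> (n1, hops=2), (n17, hops=2), (n19, hops=2). [UNION drops 1 duplicate row(s)]
Iteration 3: edges from {n1,n17,n19} -> (n30, hops=3).
Iteration 4: edges from {n30} -> (n1, hops=4), (n17, hops=4).
Iteration 5: no outgoing edges from {n1,n17}; recursion stops.
SUM(hops) = 0 + 1 + 1 + 1 + 2 + 2 + 2 + 3 + 4 + 4 = 20.

20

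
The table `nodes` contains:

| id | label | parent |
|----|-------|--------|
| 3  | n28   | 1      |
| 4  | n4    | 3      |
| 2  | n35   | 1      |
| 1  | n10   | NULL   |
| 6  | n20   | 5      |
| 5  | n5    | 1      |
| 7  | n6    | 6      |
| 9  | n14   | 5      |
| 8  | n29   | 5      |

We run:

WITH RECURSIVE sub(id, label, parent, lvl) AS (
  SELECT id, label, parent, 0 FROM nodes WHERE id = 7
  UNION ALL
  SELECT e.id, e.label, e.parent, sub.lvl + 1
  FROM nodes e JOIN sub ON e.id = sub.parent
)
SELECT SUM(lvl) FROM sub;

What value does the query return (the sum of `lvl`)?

Base: id=7 (n6), parent=6, lvl 0.
Iteration 1: join on id=6 -> n20 (id 6, parent=5, lvl 1).
Iteration 2: join on id=5 -> n5 (id 5, parent=1, lvl 2).
Iteration 3: join on id=1 -> n10 (id 1, parent=NULL, lvl 3).
Iteration 4: parent is NULL; no match; recursion stops.
SUM(lvl) = 0 + 1 + 2 + 3 = 6.

6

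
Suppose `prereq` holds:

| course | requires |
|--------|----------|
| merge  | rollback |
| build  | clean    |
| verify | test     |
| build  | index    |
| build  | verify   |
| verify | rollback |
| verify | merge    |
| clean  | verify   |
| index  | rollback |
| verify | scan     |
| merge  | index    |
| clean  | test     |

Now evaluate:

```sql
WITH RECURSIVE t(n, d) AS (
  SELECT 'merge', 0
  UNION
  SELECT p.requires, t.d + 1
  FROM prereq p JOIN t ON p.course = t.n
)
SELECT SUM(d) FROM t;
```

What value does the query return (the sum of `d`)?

4

Base: (merge, d=0).
Iteration 1: edges from {merge} -> (index, d=1), (rollback, d=1).
Iteration 2: edges from {index,rollback} -> (rollback, d=2).
Iteration 3: no outgoing edges from {rollback}; recursion stops.
SUM(d) = 0 + 1 + 1 + 2 = 4.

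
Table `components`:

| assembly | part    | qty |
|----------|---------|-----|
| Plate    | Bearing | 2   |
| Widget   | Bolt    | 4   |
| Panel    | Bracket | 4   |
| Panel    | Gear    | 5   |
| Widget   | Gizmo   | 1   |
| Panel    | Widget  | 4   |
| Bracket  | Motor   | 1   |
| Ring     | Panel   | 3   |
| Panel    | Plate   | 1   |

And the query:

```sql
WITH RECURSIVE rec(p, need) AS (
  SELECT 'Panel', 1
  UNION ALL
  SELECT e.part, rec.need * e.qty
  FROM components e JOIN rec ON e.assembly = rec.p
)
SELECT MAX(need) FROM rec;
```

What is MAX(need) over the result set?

16

Base: (Panel, need=1).
Iteration 1: components of {Panel} -> Bracket = 1*4 = 4, Gear = 1*5 = 5, Plate = 1*1 = 1, Widget = 1*4 = 4.
Iteration 2: components of {Bracket,Gear,Plate,Widget} -> Bearing = 1*2 = 2, Bolt = 4*4 = 16, Gizmo = 4*1 = 4, Motor = 4*1 = 4.
Iteration 3: no further components; recursion stops.
need values: 1, 4, 5, 4, 1, 4, 4, 16, 2; the maximum is 16.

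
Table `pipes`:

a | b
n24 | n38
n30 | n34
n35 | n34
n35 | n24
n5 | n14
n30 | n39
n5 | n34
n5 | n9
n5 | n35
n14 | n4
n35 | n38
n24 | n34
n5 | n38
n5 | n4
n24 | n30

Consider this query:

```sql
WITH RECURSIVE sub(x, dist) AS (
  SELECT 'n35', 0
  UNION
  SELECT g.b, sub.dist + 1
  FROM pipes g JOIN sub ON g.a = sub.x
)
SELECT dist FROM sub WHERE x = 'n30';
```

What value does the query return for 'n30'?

Base: (n35, dist=0).
Iteration 1: edges from {n35} -> (n24, dist=1), (n34, dist=1), (n38, dist=1).
Iteration 2: edges from {n24,n34,n38} -> (n30, dist=2), (n34, dist=2), (n38, dist=2).
Iteration 3: edges from {n30,n34,n38} -> (n34, dist=3), (n39, dist=3).
Iteration 4: no outgoing edges from {n34,n39}; recursion stops.

2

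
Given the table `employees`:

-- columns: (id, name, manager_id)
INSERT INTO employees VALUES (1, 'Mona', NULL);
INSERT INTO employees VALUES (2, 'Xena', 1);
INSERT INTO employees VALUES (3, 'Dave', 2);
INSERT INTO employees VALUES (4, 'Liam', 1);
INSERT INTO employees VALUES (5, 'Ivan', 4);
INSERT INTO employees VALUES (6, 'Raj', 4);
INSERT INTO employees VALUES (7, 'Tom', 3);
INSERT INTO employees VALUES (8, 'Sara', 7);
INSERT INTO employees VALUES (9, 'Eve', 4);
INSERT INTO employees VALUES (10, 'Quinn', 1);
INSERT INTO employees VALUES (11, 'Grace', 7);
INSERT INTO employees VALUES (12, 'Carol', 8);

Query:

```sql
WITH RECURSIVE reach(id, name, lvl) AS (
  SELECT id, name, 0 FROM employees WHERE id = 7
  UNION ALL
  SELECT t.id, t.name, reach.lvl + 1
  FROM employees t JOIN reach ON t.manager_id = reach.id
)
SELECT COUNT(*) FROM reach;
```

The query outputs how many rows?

Base: id=7 (Tom) at lvl 0.
Iteration 1: rows with manager_id in {7} -> Sara (id 8, lvl 1), Grace (id 11, lvl 1).
Iteration 2: rows with manager_id in {8,11} -> Carol (id 12, lvl 2).
Iteration 3: no rows with manager_id in {12}; recursion stops.
Total rows emitted: 4.

4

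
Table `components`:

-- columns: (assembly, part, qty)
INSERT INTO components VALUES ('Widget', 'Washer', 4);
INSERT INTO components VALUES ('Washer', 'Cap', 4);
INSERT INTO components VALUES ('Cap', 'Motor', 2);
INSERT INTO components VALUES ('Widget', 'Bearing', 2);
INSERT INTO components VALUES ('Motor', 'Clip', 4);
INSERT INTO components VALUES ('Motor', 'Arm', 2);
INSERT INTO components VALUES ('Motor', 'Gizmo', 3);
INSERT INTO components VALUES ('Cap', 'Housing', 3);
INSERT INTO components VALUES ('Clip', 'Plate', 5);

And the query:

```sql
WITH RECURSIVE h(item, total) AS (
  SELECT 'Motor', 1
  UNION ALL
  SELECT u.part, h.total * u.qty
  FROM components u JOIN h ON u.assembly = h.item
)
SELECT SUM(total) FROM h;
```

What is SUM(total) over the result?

30

Base: (Motor, total=1).
Iteration 1: components of {Motor} -> Arm = 1*2 = 2, Clip = 1*4 = 4, Gizmo = 1*3 = 3.
Iteration 2: components of {Arm,Clip,Gizmo} -> Plate = 4*5 = 20.
Iteration 3: no further components; recursion stops.
SUM(total) = 1 + 4 + 2 + 3 + 20 = 30.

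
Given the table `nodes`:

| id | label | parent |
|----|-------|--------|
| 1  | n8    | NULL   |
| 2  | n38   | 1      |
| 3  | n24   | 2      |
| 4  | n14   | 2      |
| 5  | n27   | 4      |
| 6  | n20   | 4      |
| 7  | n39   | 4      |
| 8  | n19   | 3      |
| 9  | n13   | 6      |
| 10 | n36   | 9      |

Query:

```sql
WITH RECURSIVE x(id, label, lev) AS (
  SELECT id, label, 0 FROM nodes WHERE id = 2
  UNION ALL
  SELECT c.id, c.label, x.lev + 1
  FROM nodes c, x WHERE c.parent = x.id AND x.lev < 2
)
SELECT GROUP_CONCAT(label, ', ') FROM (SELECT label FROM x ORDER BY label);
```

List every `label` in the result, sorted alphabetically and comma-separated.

n14, n19, n20, n24, n27, n38, n39

Base: id=2 (n38) at lev 0.
Iteration 1: rows with parent in {2} -> n24 (id 3, lev 1), n14 (id 4, lev 1).
Iteration 2: rows with parent in {3,4} -> n27 (id 5, lev 2), n20 (id 6, lev 2), n39 (id 7, lev 2), n19 (id 8, lev 2).
Iteration 3: lev < 2 fails for all current rows; recursion stops.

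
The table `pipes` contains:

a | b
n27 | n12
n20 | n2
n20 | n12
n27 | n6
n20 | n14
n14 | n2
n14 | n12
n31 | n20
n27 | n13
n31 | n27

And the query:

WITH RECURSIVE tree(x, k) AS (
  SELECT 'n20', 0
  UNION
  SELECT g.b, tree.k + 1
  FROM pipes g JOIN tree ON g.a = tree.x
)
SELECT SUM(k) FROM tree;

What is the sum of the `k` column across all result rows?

7

Base: (n20, k=0).
Iteration 1: edges from {n20} -> (n12, k=1), (n14, k=1), (n2, k=1).
Iteration 2: edges from {n12,n14,n2} -> (n12, k=2), (n2, k=2).
Iteration 3: no outgoing edges from {n12,n2}; recursion stops.
SUM(k) = 0 + 1 + 1 + 1 + 2 + 2 = 7.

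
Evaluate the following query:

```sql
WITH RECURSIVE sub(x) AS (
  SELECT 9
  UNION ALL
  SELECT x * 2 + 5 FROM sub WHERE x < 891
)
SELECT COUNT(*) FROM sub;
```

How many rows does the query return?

Base: x=9.
Iteration 1: 9 < 891 holds -> x = 9 * 2 + 5 = 23.
Iteration 2: 23 < 891 holds -> x = 23 * 2 + 5 = 51.
Iteration 3: 51 < 891 holds -> x = 51 * 2 + 5 = 107.
Iteration 4: 107 < 891 holds -> x = 107 * 2 + 5 = 219.
Iteration 5: 219 < 891 holds -> x = 219 * 2 + 5 = 443.
Iteration 6: 443 < 891 holds -> x = 443 * 2 + 5 = 891.
Iteration 7: 891 < 891 fails; recursion stops.
Total rows emitted: 7.

7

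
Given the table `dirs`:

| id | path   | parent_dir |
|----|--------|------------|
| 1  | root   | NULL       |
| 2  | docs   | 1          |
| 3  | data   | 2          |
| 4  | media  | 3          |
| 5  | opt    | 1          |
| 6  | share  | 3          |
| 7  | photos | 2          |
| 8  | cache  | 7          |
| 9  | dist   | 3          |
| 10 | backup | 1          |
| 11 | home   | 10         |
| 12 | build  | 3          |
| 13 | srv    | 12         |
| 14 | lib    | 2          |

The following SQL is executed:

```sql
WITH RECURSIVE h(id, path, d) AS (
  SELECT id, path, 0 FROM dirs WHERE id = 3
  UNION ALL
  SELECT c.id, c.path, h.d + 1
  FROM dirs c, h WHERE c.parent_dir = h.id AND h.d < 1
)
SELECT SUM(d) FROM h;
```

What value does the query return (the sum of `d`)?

4

Base: id=3 (data) at d 0.
Iteration 1: rows with parent_dir in {3} -> media (id 4, d 1), share (id 6, d 1), dist (id 9, d 1), build (id 12, d 1).
Iteration 2: d < 1 fails for all current rows; recursion stops.
SUM(d) = 0 + 1 + 1 + 1 + 1 = 4.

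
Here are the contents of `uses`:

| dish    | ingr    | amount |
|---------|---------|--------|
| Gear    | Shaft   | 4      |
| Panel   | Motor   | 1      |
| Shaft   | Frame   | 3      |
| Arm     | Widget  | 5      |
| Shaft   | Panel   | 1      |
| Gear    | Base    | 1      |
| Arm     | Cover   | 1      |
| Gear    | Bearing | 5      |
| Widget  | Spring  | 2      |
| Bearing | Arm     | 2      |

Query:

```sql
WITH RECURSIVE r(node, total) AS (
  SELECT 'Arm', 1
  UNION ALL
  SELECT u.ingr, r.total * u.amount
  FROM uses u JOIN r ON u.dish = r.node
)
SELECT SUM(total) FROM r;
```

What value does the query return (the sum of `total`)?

17

Base: (Arm, total=1).
Iteration 1: components of {Arm} -> Cover = 1*1 = 1, Widget = 1*5 = 5.
Iteration 2: components of {Cover,Widget} -> Spring = 5*2 = 10.
Iteration 3: no further components; recursion stops.
SUM(total) = 1 + 1 + 5 + 10 = 17.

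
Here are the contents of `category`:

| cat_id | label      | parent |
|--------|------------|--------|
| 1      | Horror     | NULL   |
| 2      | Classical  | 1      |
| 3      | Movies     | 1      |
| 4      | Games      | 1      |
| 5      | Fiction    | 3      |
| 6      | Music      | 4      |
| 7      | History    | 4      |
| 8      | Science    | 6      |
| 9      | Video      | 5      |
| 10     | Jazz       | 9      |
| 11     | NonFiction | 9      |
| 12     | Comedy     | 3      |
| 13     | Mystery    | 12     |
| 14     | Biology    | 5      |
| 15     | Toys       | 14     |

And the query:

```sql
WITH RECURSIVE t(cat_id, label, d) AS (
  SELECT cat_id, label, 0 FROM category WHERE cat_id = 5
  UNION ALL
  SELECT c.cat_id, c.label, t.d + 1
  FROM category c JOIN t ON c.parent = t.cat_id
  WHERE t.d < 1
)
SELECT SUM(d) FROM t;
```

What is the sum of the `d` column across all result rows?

Base: cat_id=5 (Fiction) at d 0.
Iteration 1: rows with parent in {5} -> Video (id 9, d 1), Biology (id 14, d 1).
Iteration 2: d < 1 fails for all current rows; recursion stops.
SUM(d) = 0 + 1 + 1 = 2.

2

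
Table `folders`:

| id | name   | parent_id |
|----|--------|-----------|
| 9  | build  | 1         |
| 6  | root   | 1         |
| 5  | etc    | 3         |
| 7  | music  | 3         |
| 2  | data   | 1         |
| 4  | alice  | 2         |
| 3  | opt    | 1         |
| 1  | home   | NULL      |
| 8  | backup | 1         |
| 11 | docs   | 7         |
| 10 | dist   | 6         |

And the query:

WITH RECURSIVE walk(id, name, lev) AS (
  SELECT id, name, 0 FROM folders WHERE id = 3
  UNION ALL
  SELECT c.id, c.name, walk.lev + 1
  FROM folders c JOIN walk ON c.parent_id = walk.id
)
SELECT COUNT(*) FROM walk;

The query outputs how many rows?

4

Base: id=3 (opt) at lev 0.
Iteration 1: rows with parent_id in {3} -> etc (id 5, lev 1), music (id 7, lev 1).
Iteration 2: rows with parent_id in {5,7} -> docs (id 11, lev 2).
Iteration 3: no rows with parent_id in {11}; recursion stops.
Total rows emitted: 4.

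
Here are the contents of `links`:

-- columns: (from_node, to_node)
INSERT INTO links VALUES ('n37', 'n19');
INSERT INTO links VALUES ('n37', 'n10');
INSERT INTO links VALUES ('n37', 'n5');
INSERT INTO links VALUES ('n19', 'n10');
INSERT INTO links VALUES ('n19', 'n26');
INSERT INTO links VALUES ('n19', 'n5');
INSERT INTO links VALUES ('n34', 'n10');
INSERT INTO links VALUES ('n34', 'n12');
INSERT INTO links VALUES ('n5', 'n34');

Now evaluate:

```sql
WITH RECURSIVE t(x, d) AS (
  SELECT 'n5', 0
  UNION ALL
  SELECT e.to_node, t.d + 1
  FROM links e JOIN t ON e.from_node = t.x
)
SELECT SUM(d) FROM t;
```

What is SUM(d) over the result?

5

Base: (n5, d=0).
Iteration 1: edges from {n5} -> (n34, d=1).
Iteration 2: edges from {n34} -> (n10, d=2), (n12, d=2).
Iteration 3: no outgoing edges from {n10,n12}; recursion stops.
SUM(d) = 0 + 1 + 2 + 2 = 5.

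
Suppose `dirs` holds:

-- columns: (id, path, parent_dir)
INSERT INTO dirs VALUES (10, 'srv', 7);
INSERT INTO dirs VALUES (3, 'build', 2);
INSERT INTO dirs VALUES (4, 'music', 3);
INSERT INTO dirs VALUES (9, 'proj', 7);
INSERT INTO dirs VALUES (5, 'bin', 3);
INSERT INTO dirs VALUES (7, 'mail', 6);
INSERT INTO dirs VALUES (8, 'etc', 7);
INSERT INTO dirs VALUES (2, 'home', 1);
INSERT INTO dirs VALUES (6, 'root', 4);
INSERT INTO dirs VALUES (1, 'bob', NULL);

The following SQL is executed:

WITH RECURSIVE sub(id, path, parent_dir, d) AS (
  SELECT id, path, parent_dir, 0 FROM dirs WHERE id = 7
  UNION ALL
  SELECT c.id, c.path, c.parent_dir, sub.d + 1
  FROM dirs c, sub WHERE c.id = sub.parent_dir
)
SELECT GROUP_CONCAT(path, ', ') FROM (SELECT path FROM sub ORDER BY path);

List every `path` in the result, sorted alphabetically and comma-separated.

Base: id=7 (mail), parent_dir=6, d 0.
Iteration 1: join on id=6 -> root (id 6, parent_dir=4, d 1).
Iteration 2: join on id=4 -> music (id 4, parent_dir=3, d 2).
Iteration 3: join on id=3 -> build (id 3, parent_dir=2, d 3).
Iteration 4: join on id=2 -> home (id 2, parent_dir=1, d 4).
Iteration 5: join on id=1 -> bob (id 1, parent_dir=NULL, d 5).
Iteration 6: parent_dir is NULL; no match; recursion stops.

bob, build, home, mail, music, root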